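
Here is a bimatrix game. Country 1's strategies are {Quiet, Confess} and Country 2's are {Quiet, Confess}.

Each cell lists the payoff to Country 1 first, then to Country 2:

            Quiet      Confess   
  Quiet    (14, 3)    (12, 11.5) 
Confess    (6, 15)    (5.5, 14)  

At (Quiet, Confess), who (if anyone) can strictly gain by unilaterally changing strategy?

Neither

Country 1 at (Quiet, Confess) earns 12; deviating to Confess yields 5.5 — not better.
Country 2 earns 11.5; deviating to Quiet yields 3 — not better.
Neither player can strictly improve; the profile is a Nash equilibrium.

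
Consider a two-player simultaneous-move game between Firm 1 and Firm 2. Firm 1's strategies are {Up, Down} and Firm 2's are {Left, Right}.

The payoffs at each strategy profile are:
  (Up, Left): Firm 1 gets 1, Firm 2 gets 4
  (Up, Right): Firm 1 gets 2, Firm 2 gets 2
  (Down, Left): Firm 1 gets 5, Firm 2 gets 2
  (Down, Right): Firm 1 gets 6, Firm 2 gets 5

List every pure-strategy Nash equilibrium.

(Up, Left): Firm 1 prefers Down (5 > 1) — not an equilibrium.
(Up, Right): Firm 1 prefers Down (6 > 2); Firm 2 prefers Left (4 > 2) — not an equilibrium.
(Down, Left): Firm 2 prefers Right (5 > 2) — not an equilibrium.
(Down, Right): Firm 1 gets 6 ≥ 2 from Up, and Firm 2 gets 5 ≥ 2 from Left — Nash equilibrium.

(Down, Right)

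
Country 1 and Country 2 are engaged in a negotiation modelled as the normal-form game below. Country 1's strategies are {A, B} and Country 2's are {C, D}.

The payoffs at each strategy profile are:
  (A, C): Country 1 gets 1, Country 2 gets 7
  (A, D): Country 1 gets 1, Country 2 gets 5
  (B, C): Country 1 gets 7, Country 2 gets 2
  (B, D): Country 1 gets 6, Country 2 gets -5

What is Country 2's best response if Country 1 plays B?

Against B, Country 2 earns 2 from C and -5 from D.
So C is the best response.

C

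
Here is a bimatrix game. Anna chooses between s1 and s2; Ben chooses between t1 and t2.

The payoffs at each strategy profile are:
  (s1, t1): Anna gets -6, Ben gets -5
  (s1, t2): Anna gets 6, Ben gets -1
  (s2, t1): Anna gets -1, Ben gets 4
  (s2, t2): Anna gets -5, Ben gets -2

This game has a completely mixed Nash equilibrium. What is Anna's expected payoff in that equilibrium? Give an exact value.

First find y, the probability Ben plays t1, from Anna's indifference between s1 and s2: −6y + 6(1−y) = −y − 5(1−y), giving y = 11/16.
Since Anna is indifferent in equilibrium, Anna's expected payoff equals the payoff from either row against (11/16, 5/16). Using s1: −6(11/16) + 6(5/16) = -9/4.

-9/4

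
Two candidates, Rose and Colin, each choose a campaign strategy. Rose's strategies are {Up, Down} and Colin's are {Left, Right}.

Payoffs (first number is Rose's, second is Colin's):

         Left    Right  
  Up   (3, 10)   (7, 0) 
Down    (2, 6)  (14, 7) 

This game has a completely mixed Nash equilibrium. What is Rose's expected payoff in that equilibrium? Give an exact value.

First find q, the probability Colin plays Left, from Rose's indifference between Up and Down: 3q + 7(1−q) = 2q + 14(1−q), giving q = 7/8.
Since Rose is indifferent in equilibrium, Rose's expected payoff equals the payoff from either row against (7/8, 1/8). Using Up: 3(7/8) + 7(1/8) = 7/2.

7/2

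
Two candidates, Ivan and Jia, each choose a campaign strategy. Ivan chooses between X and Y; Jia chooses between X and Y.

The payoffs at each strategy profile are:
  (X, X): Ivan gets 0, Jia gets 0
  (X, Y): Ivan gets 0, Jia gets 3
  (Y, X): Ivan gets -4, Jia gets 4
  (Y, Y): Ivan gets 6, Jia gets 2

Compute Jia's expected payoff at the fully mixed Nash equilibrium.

12/5

First find p, the probability Ivan plays X, from Jia's indifference between X and Y: 4(1−p) = 3p + 2(1−p), giving p = 2/5.
Since Jia is indifferent in equilibrium, Jia's expected payoff equals the payoff from either column against (2/5, 3/5). Using X: 4(3/5) = 12/5.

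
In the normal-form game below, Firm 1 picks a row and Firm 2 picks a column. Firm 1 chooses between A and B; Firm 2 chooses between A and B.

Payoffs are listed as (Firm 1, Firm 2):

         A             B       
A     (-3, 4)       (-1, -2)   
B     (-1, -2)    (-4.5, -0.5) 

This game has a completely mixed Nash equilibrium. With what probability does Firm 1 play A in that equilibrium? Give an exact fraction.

Let r be the probability that Firm 1 plays A. In a completely mixed equilibrium, Firm 2 must be indifferent between A and B.
Firm 2's expected payoff from A is 4r − 2(1−r); from B it is −2r − 0.5(1−r).
Setting these equal: 6r − 2 = −1.5r − 0.5, so r = 1/5.

1/5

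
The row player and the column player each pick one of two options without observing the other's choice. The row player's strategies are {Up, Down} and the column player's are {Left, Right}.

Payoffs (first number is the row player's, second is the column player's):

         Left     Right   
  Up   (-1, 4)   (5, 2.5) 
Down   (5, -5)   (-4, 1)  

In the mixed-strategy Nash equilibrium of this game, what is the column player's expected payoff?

11/5

First find x, the probability the row player plays Up, from the column player's indifference between Left and Right: 4x − 5(1−x) = 2.5x + (1−x), giving x = 4/5.
Since the column player is indifferent in equilibrium, the column player's expected payoff equals the payoff from either column against (4/5, 1/5). Using Left: 4(4/5) − 5(1/5) = 11/5.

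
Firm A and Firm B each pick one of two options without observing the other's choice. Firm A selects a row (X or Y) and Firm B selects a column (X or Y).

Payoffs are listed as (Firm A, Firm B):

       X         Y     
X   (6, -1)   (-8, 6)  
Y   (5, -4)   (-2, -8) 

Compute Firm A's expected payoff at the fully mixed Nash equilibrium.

First find q, the probability Firm B plays X, from Firm A's indifference between X and Y: 6q − 8(1−q) = 5q − 2(1−q), giving q = 6/7.
Since Firm A is indifferent in equilibrium, Firm A's expected payoff equals the payoff from either row against (6/7, 1/7). Using X: 6(6/7) − 8(1/7) = 4.

4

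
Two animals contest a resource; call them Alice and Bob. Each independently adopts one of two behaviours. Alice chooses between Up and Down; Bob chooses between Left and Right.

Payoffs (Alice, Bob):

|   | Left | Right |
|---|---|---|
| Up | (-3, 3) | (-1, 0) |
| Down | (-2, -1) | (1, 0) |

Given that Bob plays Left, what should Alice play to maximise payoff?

Against Left, Alice earns -3 from Up and -2 from Down.
So Down is the best response.

Down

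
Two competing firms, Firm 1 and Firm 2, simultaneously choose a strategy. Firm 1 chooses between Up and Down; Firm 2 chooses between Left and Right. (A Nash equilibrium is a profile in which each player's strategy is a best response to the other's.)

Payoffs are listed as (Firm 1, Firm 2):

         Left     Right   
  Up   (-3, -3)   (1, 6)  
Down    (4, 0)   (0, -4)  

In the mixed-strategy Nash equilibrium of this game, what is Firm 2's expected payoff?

-12/13

First find x, the probability Firm 1 plays Up, from Firm 2's indifference between Left and Right: −3x = 6x − 4(1−x), giving x = 4/13.
Since Firm 2 is indifferent in equilibrium, Firm 2's expected payoff equals the payoff from either column against (4/13, 9/13). Using Left: −3(4/13) = -12/13.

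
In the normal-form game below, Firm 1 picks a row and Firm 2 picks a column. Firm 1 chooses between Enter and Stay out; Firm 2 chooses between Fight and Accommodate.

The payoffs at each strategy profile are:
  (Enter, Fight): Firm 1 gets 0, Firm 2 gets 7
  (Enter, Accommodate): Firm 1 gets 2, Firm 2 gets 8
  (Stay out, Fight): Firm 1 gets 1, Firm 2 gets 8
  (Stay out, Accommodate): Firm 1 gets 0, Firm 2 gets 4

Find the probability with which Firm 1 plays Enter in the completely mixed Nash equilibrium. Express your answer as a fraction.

Let r be the probability that Firm 1 plays Enter. In a completely mixed equilibrium, Firm 2 must be indifferent between Fight and Accommodate.
Firm 2's expected payoff from Fight is 7r + 8(1−r); from Accommodate it is 8r + 4(1−r).
Setting these equal: −r + 8 = 4r + 4, so r = 4/5.

4/5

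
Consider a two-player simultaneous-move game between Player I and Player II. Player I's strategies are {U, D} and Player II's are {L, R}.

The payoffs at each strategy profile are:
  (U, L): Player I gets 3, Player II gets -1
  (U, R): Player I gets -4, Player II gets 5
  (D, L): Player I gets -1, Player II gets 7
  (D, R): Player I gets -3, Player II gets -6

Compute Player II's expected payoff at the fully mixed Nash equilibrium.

First find x, the probability Player I plays U, from Player II's indifference between L and R: −x + 7(1−x) = 5x − 6(1−x), giving x = 13/19.
Since Player II is indifferent in equilibrium, Player II's expected payoff equals the payoff from either column against (13/19, 6/19). Using L: −(13/19) + 7(6/19) = 29/19.

29/19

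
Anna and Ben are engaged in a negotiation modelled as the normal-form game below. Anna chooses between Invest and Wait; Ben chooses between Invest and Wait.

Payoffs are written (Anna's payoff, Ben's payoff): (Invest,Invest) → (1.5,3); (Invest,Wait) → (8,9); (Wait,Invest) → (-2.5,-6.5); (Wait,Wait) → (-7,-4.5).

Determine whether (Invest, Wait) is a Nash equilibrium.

Yes

At (Invest, Wait), Anna earns 8; switching to Wait would give -7, so Anna has no profitable deviation.
Ben earns 9; switching to Invest would give 3, so Ben has no profitable deviation.
Neither player can gain by a unilateral deviation, so this profile is a Nash equilibrium.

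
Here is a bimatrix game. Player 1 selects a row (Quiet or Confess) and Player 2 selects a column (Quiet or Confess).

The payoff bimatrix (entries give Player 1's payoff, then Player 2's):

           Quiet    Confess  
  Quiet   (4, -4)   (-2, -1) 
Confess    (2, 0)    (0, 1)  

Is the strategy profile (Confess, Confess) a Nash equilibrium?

Yes

At (Confess, Confess), Player 1 earns 0; switching to Quiet would give -2, so Player 1 has no profitable deviation.
Player 2 earns 1; switching to Quiet would give 0, so Player 2 has no profitable deviation.
Neither player can gain by a unilateral deviation, so this profile is a Nash equilibrium.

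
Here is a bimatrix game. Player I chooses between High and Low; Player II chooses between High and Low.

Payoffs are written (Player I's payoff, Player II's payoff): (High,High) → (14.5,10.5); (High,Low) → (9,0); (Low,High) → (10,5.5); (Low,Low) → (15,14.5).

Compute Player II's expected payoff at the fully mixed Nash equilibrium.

203/26

First find p, the probability Player I plays High, from Player II's indifference between High and Low: 10.5p + 5.5(1−p) = 14.5(1−p), giving p = 6/13.
Since Player II is indifferent in equilibrium, Player II's expected payoff equals the payoff from either column against (6/13, 7/13). Using High: 10.5(6/13) + 5.5(7/13) = 203/26.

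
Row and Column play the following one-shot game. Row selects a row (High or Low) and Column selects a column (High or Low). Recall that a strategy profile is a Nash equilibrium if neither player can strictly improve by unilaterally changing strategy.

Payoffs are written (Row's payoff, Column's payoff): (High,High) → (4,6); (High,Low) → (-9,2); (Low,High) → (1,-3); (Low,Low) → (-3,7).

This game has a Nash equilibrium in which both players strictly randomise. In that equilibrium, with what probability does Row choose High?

5/7

Let r be the probability that Row plays High. In a completely mixed equilibrium, Column must be indifferent between High and Low.
Column's expected payoff from High is 6r − 3(1−r); from Low it is 2r + 7(1−r).
Setting these equal: 9r − 3 = −5r + 7, so r = 5/7.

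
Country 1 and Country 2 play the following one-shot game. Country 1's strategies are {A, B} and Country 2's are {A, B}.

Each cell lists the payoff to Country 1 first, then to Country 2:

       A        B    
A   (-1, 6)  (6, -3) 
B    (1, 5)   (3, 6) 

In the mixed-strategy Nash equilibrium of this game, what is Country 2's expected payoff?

First find p, the probability Country 1 plays A, from Country 2's indifference between A and B: 6p + 5(1−p) = −3p + 6(1−p), giving p = 1/10.
Since Country 2 is indifferent in equilibrium, Country 2's expected payoff equals the payoff from either column against (1/10, 9/10). Using A: 6(1/10) + 5(9/10) = 51/10.

51/10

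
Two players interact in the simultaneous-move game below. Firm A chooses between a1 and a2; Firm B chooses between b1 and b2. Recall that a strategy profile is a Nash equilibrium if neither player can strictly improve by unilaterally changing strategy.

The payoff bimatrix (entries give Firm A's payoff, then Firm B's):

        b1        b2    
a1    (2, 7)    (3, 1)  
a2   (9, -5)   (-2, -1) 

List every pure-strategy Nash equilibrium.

(a1, b1): Firm A prefers a2 (9 > 2) — not an equilibrium.
(a1, b2): Firm B prefers b1 (7 > 1) — not an equilibrium.
(a2, b1): Firm B prefers b2 (-1 > -5) — not an equilibrium.
(a2, b2): Firm A prefers a1 (3 > -2) — not an equilibrium.

none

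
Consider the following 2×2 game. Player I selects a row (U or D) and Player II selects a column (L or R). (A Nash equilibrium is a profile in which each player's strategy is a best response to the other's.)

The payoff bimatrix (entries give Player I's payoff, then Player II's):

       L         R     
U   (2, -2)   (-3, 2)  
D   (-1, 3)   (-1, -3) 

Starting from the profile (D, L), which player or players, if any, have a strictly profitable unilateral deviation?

Player I

Player I at (D, L) earns -1; deviating to U yields 2 — a strict improvement.
Player II earns 3; deviating to R yields -3 — not better.
Only Player I has a strictly profitable deviation.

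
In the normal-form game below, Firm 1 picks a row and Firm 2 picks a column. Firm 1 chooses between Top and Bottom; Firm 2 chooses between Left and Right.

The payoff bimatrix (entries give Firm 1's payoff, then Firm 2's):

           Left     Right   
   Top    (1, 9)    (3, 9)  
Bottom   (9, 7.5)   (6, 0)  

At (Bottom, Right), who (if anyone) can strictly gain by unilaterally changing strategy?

Firm 2

Firm 1 at (Bottom, Right) earns 6; deviating to Top yields 3 — not better.
Firm 2 earns 0; deviating to Left yields 7.5 — a strict improvement.
Only Firm 2 has a strictly profitable deviation.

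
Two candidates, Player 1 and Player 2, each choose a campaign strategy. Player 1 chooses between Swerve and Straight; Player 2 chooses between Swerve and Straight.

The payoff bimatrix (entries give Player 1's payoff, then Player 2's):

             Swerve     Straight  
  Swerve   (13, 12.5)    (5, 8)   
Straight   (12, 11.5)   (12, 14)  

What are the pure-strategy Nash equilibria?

(Swerve, Swerve) and (Straight, Straight)

(Swerve, Swerve): Player 1 gets 13 ≥ 12 from Straight, and Player 2 gets 12.5 ≥ 8 from Straight — Nash equilibrium.
(Swerve, Straight): Player 1 prefers Straight (12 > 5); Player 2 prefers Swerve (12.5 > 8) — not an equilibrium.
(Straight, Swerve): Player 1 prefers Swerve (13 > 12); Player 2 prefers Straight (14 > 11.5) — not an equilibrium.
(Straight, Straight): Player 1 gets 12 ≥ 5 from Swerve, and Player 2 gets 14 ≥ 11.5 from Swerve — Nash equilibrium.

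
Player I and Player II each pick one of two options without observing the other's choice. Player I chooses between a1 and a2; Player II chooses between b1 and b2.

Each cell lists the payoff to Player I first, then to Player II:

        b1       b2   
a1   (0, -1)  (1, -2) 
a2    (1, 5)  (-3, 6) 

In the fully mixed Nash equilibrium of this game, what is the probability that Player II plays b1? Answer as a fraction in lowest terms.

Let q be the probability that Player II plays b1. In a completely mixed equilibrium, Player I must be indifferent between a1 and a2.
Player I's expected payoff from a1 is (1−q); from a2 it is q − 3(1−q).
Setting these equal: −q + 1 = 4q − 3, so q = 4/5.

4/5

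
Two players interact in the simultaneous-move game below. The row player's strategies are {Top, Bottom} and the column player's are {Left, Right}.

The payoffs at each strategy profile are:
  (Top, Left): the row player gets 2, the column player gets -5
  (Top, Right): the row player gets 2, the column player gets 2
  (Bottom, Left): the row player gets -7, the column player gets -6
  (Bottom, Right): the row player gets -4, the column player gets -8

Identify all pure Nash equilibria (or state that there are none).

(Top, Left): the column player prefers Right (2 > -5) — not an equilibrium.
(Top, Right): the row player gets 2 ≥ -4 from Bottom, and the column player gets 2 ≥ -5 from Left — Nash equilibrium.
(Bottom, Left): the row player prefers Top (2 > -7) — not an equilibrium.
(Bottom, Right): the row player prefers Top (2 > -4); the column player prefers Left (-6 > -8) — not an equilibrium.

(Top, Right)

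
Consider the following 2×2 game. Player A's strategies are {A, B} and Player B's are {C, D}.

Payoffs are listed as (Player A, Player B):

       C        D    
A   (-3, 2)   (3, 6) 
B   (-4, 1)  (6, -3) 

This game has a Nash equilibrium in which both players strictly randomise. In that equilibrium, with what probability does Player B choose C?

3/4

Let c be the probability that Player B plays C. In a completely mixed equilibrium, Player A must be indifferent between A and B.
Player A's expected payoff from A is −3c + 3(1−c); from B it is −4c + 6(1−c).
Setting these equal: −6c + 3 = −10c + 6, so c = 3/4.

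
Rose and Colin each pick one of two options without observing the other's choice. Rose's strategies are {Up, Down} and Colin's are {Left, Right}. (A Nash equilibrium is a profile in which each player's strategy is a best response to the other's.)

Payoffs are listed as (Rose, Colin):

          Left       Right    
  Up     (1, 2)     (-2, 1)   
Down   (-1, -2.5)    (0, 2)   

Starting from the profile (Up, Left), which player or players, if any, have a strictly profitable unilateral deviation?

Neither

Rose at (Up, Left) earns 1; deviating to Down yields -1 — not better.
Colin earns 2; deviating to Right yields 1 — not better.
Neither player can strictly improve; the profile is a Nash equilibrium.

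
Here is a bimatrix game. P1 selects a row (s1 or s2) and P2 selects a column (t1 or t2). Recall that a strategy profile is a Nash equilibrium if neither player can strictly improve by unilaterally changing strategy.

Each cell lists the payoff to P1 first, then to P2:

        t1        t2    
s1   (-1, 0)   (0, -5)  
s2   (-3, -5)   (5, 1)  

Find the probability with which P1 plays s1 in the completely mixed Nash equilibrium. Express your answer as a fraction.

6/11

Let r be the probability that P1 plays s1. In a completely mixed equilibrium, P2 must be indifferent between t1 and t2.
P2's expected payoff from t1 is −5(1−r); from t2 it is −5r + (1−r).
Setting these equal: 5r − 5 = −6r + 1, so r = 6/11.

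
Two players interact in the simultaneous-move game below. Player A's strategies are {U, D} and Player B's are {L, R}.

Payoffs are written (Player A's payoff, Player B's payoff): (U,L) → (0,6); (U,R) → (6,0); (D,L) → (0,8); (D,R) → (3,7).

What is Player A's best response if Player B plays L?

Against L, Player A earns 0 from U and 0 from D.
So either strategy is a best response.

either — both U and D are best responses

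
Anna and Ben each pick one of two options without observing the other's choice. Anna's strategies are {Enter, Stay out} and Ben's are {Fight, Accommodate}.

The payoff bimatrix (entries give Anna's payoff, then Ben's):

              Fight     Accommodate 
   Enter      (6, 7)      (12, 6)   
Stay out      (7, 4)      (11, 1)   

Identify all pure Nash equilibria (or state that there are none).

(Stay out, Fight)

(Enter, Fight): Anna prefers Stay out (7 > 6) — not an equilibrium.
(Enter, Accommodate): Ben prefers Fight (7 > 6) — not an equilibrium.
(Stay out, Fight): Anna gets 7 ≥ 6 from Enter, and Ben gets 4 ≥ 1 from Accommodate — Nash equilibrium.
(Stay out, Accommodate): Anna prefers Enter (12 > 11); Ben prefers Fight (4 > 1) — not an equilibrium.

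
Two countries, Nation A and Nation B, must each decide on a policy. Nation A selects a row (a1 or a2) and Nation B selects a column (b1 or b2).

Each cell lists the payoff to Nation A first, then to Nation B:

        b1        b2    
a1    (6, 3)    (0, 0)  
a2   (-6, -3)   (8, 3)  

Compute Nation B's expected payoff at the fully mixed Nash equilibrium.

1

First find p, the probability Nation A plays a1, from Nation B's indifference between b1 and b2: 3p − 3(1−p) = 3(1−p), giving p = 2/3.
Since Nation B is indifferent in equilibrium, Nation B's expected payoff equals the payoff from either column against (2/3, 1/3). Using b1: 3(2/3) − 3(1/3) = 1.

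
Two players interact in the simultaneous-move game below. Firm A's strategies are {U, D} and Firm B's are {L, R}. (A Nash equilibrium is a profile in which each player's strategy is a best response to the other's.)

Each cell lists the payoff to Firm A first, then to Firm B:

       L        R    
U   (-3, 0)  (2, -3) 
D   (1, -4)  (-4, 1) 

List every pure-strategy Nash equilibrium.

(U, L): Firm A prefers D (1 > -3) — not an equilibrium.
(U, R): Firm B prefers L (0 > -3) — not an equilibrium.
(D, L): Firm B prefers R (1 > -4) — not an equilibrium.
(D, R): Firm A prefers U (2 > -4) — not an equilibrium.

none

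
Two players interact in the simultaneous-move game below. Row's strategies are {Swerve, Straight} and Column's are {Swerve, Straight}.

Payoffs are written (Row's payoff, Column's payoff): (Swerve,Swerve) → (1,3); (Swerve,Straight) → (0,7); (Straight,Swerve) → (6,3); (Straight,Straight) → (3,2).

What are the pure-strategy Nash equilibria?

(Straight, Swerve)

(Swerve, Swerve): Row prefers Straight (6 > 1); Column prefers Straight (7 > 3) — not an equilibrium.
(Swerve, Straight): Row prefers Straight (3 > 0) — not an equilibrium.
(Straight, Swerve): Row gets 6 ≥ 1 from Swerve, and Column gets 3 ≥ 2 from Straight — Nash equilibrium.
(Straight, Straight): Column prefers Swerve (3 > 2) — not an equilibrium.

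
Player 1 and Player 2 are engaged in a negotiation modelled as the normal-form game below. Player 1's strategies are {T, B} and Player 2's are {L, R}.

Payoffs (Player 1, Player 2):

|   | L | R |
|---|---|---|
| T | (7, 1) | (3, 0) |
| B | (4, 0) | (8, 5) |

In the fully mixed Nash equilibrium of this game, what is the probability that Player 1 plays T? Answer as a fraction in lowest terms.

Let x be the probability that Player 1 plays T. In a completely mixed equilibrium, Player 2 must be indifferent between L and R.
Player 2's expected payoff from L is x; from R it is 5(1−x).
Setting these equal: x = −5x + 5, so x = 5/6.

5/6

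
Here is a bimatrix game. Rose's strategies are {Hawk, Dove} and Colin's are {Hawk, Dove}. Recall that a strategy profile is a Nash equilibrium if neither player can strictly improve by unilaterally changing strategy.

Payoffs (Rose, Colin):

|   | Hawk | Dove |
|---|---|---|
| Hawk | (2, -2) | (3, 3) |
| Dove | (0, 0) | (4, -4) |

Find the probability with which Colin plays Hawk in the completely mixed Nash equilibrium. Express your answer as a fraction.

Let c be the probability that Colin plays Hawk. In a completely mixed equilibrium, Rose must be indifferent between Hawk and Dove.
Rose's expected payoff from Hawk is 2c + 3(1−c); from Dove it is 4(1−c).
Setting these equal: −c + 3 = −4c + 4, so c = 1/3.

1/3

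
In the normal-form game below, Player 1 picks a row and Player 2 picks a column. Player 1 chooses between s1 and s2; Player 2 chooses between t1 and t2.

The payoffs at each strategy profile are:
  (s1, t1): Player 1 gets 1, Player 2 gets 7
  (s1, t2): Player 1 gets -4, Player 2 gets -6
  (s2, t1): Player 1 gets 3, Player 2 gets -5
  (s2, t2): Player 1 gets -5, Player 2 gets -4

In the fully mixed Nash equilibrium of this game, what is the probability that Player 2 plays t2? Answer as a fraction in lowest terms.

2/3

Let c be the probability that Player 2 plays t1. In a completely mixed equilibrium, Player 1 must be indifferent between s1 and s2.
Player 1's expected payoff from s1 is c − 4(1−c); from s2 it is 3c − 5(1−c).
Setting these equal: 5c − 4 = 8c − 5, so c = 1/3.
Therefore Player 2 plays t2 with probability 1 − 1/3 = 2/3.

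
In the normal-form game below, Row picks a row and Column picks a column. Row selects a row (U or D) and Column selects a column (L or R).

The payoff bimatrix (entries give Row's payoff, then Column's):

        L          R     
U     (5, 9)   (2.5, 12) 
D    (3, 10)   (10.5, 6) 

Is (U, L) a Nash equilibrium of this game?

At (U, L), Row earns 5; switching to D would give 3, so Row has no profitable deviation.
Column earns 9; switching to R would give 12, so Column would deviate.
Since at least one player can profitably deviate, this is not a Nash equilibrium.

No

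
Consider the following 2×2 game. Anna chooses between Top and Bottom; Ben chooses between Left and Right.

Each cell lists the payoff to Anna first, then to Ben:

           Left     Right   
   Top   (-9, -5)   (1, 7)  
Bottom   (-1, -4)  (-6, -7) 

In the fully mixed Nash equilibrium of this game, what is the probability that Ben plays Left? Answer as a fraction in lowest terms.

7/15

Let q be the probability that Ben plays Left. In a completely mixed equilibrium, Anna must be indifferent between Top and Bottom.
Anna's expected payoff from Top is −9q + (1−q); from Bottom it is −q − 6(1−q).
Setting these equal: −10q + 1 = 5q − 6, so q = 7/15.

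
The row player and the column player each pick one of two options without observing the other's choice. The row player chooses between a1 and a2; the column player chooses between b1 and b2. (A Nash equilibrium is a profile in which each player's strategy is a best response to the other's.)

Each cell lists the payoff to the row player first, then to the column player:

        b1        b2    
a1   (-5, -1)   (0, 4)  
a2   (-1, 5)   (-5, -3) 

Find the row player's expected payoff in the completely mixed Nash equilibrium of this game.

-25/9

First find y, the probability the column player plays b1, from the row player's indifference between a1 and a2: −5y = −y − 5(1−y), giving y = 5/9.
Since the row player is indifferent in equilibrium, the row player's expected payoff equals the payoff from either row against (5/9, 4/9). Using a1: −5(5/9) = -25/9.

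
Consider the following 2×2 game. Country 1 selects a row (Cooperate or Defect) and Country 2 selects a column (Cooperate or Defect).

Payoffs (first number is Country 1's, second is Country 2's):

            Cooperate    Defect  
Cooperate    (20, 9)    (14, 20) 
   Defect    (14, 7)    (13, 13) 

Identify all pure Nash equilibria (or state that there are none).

(Cooperate, Cooperate): Country 2 prefers Defect (20 > 9) — not an equilibrium.
(Cooperate, Defect): Country 1 gets 14 ≥ 13 from Defect, and Country 2 gets 20 ≥ 9 from Cooperate — Nash equilibrium.
(Defect, Cooperate): Country 1 prefers Cooperate (20 > 14); Country 2 prefers Defect (13 > 7) — not an equilibrium.
(Defect, Defect): Country 1 prefers Cooperate (14 > 13) — not an equilibrium.

(Cooperate, Defect)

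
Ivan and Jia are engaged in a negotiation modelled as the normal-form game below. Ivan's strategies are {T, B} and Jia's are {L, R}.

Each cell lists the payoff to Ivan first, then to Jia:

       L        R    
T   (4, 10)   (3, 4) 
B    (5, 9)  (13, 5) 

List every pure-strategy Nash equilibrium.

(T, L): Ivan prefers B (5 > 4) — not an equilibrium.
(T, R): Ivan prefers B (13 > 3); Jia prefers L (10 > 4) — not an equilibrium.
(B, L): Ivan gets 5 ≥ 4 from T, and Jia gets 9 ≥ 5 from R — Nash equilibrium.
(B, R): Jia prefers L (9 > 5) — not an equilibrium.

(B, L)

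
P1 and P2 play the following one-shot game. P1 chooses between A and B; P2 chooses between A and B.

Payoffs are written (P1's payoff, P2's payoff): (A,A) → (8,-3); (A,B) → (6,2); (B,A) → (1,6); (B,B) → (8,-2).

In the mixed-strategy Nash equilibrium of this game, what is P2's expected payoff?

6/13

First find x, the probability P1 plays A, from P2's indifference between A and B: −3x + 6(1−x) = 2x − 2(1−x), giving x = 8/13.
Since P2 is indifferent in equilibrium, P2's expected payoff equals the payoff from either column against (8/13, 5/13). Using A: −3(8/13) + 6(5/13) = 6/13.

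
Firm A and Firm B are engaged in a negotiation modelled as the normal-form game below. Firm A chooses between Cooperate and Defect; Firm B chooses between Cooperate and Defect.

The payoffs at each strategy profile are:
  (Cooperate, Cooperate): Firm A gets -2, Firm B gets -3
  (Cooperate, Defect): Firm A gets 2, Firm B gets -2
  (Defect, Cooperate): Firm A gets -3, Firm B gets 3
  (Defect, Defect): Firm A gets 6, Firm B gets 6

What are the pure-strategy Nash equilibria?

(Defect, Defect)

(Cooperate, Cooperate): Firm B prefers Defect (-2 > -3) — not an equilibrium.
(Cooperate, Defect): Firm A prefers Defect (6 > 2) — not an equilibrium.
(Defect, Cooperate): Firm A prefers Cooperate (-2 > -3); Firm B prefers Defect (6 > 3) — not an equilibrium.
(Defect, Defect): Firm A gets 6 ≥ 2 from Cooperate, and Firm B gets 6 ≥ 3 from Cooperate — Nash equilibrium.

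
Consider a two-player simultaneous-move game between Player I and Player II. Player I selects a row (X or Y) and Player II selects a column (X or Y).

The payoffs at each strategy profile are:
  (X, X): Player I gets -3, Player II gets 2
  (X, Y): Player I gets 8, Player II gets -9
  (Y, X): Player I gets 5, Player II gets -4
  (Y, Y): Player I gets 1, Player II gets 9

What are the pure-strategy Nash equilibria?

(X, X): Player I prefers Y (5 > -3) — not an equilibrium.
(X, Y): Player II prefers X (2 > -9) — not an equilibrium.
(Y, X): Player II prefers Y (9 > -4) — not an equilibrium.
(Y, Y): Player I prefers X (8 > 1) — not an equilibrium.

none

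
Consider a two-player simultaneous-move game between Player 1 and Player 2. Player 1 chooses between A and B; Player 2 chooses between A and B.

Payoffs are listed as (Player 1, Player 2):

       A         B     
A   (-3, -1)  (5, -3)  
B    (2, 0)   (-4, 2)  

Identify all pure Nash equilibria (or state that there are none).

none

(A, A): Player 1 prefers B (2 > -3) — not an equilibrium.
(A, B): Player 2 prefers A (-1 > -3) — not an equilibrium.
(B, A): Player 2 prefers B (2 > 0) — not an equilibrium.
(B, B): Player 1 prefers A (5 > -4) — not an equilibrium.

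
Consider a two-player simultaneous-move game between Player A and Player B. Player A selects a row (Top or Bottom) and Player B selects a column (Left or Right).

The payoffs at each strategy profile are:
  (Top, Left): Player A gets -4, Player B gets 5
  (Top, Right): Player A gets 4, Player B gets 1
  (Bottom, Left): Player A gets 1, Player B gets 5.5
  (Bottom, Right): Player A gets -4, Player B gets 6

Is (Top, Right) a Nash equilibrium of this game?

No

At (Top, Right), Player A earns 4; switching to Bottom would give -4, so Player A has no profitable deviation.
Player B earns 1; switching to Left would give 5, so Player B would deviate.
Since at least one player can profitably deviate, this is not a Nash equilibrium.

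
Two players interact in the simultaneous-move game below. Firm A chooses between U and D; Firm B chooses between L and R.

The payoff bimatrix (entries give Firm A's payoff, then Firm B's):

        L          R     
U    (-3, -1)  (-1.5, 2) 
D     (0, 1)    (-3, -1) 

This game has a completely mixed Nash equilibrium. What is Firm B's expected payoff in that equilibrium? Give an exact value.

First find x, the probability Firm A plays U, from Firm B's indifference between L and R: −x + (1−x) = 2x − (1−x), giving x = 2/5.
Since Firm B is indifferent in equilibrium, Firm B's expected payoff equals the payoff from either column against (2/5, 3/5). Using L: −(2/5) + (3/5) = 1/5.

1/5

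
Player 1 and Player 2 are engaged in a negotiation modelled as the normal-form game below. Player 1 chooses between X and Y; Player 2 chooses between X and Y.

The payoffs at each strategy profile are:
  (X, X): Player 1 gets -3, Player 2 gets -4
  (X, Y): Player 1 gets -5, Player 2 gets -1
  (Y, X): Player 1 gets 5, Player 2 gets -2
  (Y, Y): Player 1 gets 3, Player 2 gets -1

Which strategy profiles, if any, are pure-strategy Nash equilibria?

(X, X): Player 1 prefers Y (5 > -3); Player 2 prefers Y (-1 > -4) — not an equilibrium.
(X, Y): Player 1 prefers Y (3 > -5) — not an equilibrium.
(Y, X): Player 2 prefers Y (-1 > -2) — not an equilibrium.
(Y, Y): Player 1 gets 3 ≥ -5 from X, and Player 2 gets -1 ≥ -2 from X — Nash equilibrium.

(Y, Y)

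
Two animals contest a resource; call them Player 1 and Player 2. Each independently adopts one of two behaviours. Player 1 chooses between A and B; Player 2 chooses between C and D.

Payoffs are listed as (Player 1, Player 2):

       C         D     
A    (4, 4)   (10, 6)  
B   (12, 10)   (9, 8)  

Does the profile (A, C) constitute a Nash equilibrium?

No

At (A, C), Player 1 earns 4; switching to B would give 12, so Player 1 would deviate.
Player 2 earns 4; switching to D would give 6, so Player 2 would deviate.
Since at least one player can profitably deviate, this is not a Nash equilibrium.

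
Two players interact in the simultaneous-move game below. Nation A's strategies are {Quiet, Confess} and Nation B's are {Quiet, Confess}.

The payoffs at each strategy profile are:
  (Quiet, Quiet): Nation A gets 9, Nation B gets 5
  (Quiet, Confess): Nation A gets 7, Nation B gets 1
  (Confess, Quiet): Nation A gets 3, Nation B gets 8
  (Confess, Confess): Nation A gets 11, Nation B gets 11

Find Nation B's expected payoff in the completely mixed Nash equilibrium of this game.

First find x, the probability Nation A plays Quiet, from Nation B's indifference between Quiet and Confess: 5x + 8(1−x) = x + 11(1−x), giving x = 3/7.
Since Nation B is indifferent in equilibrium, Nation B's expected payoff equals the payoff from either column against (3/7, 4/7). Using Quiet: 5(3/7) + 8(4/7) = 47/7.

47/7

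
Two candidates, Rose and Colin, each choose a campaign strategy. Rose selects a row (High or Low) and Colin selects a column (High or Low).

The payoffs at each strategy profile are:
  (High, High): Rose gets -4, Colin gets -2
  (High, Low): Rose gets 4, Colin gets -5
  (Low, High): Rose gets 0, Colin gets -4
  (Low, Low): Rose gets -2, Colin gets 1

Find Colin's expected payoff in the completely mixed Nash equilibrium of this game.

First find p, the probability Rose plays High, from Colin's indifference between High and Low: −2p − 4(1−p) = −5p + (1−p), giving p = 5/8.
Since Colin is indifferent in equilibrium, Colin's expected payoff equals the payoff from either column against (5/8, 3/8). Using High: −2(5/8) − 4(3/8) = -11/4.

-11/4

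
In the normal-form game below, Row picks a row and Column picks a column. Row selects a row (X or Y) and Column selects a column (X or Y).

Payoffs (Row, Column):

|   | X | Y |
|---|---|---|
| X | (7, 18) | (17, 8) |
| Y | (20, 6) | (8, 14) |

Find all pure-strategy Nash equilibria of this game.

(X, X): Row prefers Y (20 > 7) — not an equilibrium.
(X, Y): Column prefers X (18 > 8) — not an equilibrium.
(Y, X): Column prefers Y (14 > 6) — not an equilibrium.
(Y, Y): Row prefers X (17 > 8) — not an equilibrium.

none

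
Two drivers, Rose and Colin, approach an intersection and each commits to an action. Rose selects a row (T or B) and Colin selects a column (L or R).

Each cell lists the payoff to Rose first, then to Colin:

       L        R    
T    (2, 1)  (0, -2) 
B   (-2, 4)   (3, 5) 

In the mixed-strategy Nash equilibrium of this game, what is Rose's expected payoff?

First find q, the probability Colin plays L, from Rose's indifference between T and B: 2q = −2q + 3(1−q), giving q = 3/7.
Since Rose is indifferent in equilibrium, Rose's expected payoff equals the payoff from either row against (3/7, 4/7). Using T: 2(3/7) = 6/7.

6/7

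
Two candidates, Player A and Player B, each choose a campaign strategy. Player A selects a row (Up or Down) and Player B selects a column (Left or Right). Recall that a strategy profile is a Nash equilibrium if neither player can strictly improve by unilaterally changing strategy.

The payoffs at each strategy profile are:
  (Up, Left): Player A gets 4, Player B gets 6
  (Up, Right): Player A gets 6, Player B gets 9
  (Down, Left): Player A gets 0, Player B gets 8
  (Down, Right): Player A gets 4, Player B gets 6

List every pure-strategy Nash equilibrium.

(Up, Left): Player B prefers Right (9 > 6) — not an equilibrium.
(Up, Right): Player A gets 6 ≥ 4 from Down, and Player B gets 9 ≥ 6 from Left — Nash equilibrium.
(Down, Left): Player A prefers Up (4 > 0) — not an equilibrium.
(Down, Right): Player A prefers Up (6 > 4); Player B prefers Left (8 > 6) — not an equilibrium.

(Up, Right)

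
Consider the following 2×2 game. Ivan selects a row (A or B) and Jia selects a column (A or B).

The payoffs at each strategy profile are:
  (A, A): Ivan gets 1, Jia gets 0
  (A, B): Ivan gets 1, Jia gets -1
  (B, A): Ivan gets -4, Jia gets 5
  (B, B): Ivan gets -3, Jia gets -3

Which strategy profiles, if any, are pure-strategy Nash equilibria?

(A, A)

(A, A): Ivan gets 1 ≥ -4 from B, and Jia gets 0 ≥ -1 from B — Nash equilibrium.
(A, B): Jia prefers A (0 > -1) — not an equilibrium.
(B, A): Ivan prefers A (1 > -4) — not an equilibrium.
(B, B): Ivan prefers A (1 > -3); Jia prefers A (5 > -3) — not an equilibrium.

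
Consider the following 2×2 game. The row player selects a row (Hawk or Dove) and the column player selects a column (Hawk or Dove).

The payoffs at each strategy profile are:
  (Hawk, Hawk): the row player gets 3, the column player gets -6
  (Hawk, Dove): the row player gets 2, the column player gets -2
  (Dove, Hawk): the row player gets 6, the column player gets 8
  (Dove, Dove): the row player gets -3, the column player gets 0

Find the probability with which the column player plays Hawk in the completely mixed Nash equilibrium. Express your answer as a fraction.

Let c be the probability that the column player plays Hawk. In a completely mixed equilibrium, the row player must be indifferent between Hawk and Dove.
The row player's expected payoff from Hawk is 3c + 2(1−c); from Dove it is 6c − 3(1−c).
Setting these equal: c + 2 = 9c − 3, so c = 5/8.

5/8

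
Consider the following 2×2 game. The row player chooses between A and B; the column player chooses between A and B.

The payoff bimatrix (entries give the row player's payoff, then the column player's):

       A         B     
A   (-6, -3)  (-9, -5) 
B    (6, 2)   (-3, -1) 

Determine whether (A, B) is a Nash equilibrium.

No

At (A, B), the row player earns -9; switching to B would give -3, so the row player would deviate.
The column player earns -5; switching to A would give -3, so the column player would deviate.
Since at least one player can profitably deviate, this is not a Nash equilibrium.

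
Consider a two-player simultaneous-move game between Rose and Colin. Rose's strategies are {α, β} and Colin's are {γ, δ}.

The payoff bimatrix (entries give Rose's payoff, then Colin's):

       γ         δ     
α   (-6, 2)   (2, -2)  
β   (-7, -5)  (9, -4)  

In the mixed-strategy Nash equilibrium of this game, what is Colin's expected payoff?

First find p, the probability Rose plays α, from Colin's indifference between γ and δ: 2p − 5(1−p) = −2p − 4(1−p), giving p = 1/5.
Since Colin is indifferent in equilibrium, Colin's expected payoff equals the payoff from either column against (1/5, 4/5). Using γ: 2(1/5) − 5(4/5) = -18/5.

-18/5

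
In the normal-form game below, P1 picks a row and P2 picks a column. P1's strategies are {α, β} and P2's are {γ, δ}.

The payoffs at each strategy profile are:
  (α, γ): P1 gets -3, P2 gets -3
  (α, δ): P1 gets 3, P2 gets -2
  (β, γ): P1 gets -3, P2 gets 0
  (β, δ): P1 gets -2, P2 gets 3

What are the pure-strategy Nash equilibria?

(α, δ)

(α, γ): P2 prefers δ (-2 > -3) — not an equilibrium.
(α, δ): P1 gets 3 ≥ -2 from β, and P2 gets -2 ≥ -3 from γ — Nash equilibrium.
(β, γ): P2 prefers δ (3 > 0) — not an equilibrium.
(β, δ): P1 prefers α (3 > -2) — not an equilibrium.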